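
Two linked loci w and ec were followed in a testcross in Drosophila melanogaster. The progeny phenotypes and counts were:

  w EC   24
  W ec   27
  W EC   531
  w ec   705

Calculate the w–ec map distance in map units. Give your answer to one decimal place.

The two most frequent classes, W EC (531) and w ec (705), are the parental types, so the F1 was W EC / w ec.
The recombinant classes are W ec and w EC: 27 + 24 = 51.
Recombination frequency = 51/1287 = 0.0396 ≈ 4.0%, i.e. 4.0 map units.

4.0 map units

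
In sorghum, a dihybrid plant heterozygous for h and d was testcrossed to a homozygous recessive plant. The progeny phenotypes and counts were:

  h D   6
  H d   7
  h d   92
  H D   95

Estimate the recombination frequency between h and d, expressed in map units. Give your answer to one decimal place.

The two most frequent classes, H D (95) and h d (92), are the parental types, so the F1 was H D / h d.
The recombinant classes are H d and h D: 7 + 6 = 13.
Recombination frequency = 13/200 = 0.0650 ≈ 6.5%, i.e. 6.5 map units.

6.5 map units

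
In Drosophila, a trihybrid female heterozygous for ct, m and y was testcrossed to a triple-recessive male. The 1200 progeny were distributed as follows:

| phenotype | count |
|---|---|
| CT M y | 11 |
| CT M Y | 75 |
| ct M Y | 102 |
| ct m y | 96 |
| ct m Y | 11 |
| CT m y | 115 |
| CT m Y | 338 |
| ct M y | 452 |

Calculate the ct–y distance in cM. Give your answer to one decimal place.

19.9 cM

The two most frequent reciprocal classes, ct M y and CT m Y, are the parental types, so the F1 was ct M y / CT m Y.
The two rarest classes, CT M y and ct m Y, are the double crossovers. Comparing them with the parentals, only the ct allele has switched, so ct is the middle locus and the order is m – ct – y.
Crossovers in the ct–y interval produce the single-crossover classes ct M Y and CT m y (102 + 115 = 217) plus the double crossovers (22).
RF(ct–y) = (217 + 22) / 1200 = 239/1200 = 0.1992 → 19.9 cM.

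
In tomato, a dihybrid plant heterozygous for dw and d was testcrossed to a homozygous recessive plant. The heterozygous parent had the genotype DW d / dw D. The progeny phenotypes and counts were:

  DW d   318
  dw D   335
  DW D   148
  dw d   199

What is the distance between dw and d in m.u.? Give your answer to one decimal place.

The recombinant classes are DW D and dw d: 148 + 199 = 347.
Recombination frequency = 347/1000 = 0.3470 ≈ 34.7%, i.e. 34.7 m.u.

34.7 m.u.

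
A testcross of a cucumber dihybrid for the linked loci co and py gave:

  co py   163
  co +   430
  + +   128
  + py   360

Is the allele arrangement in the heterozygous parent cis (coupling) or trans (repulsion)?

The two most frequent classes are + py (360) and co + (430); these are the parental (non-recombinant) types.
So the F1 carried + py on one chromosome and co + on the other — the recessive alleles are on opposite chromosomes (trans / repulsion).

trans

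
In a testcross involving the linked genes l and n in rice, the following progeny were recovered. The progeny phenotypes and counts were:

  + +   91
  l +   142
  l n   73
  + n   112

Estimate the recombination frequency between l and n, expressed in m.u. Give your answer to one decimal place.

The two most frequent classes, + n (112) and l + (142), are the parental types, so the F1 was + n / l +.
The recombinant classes are + + and l n: 91 + 73 = 164.
Recombination frequency = 164/418 = 0.3923 ≈ 39.2%, i.e. 39.2 m.u.

39.2 m.u.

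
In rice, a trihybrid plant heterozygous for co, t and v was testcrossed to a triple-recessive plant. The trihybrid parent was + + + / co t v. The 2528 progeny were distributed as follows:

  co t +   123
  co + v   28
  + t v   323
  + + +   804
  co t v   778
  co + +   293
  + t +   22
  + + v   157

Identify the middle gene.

t

The two rarest classes, + t + and co + v, are the double crossovers. Comparing them with the parentals, only the t allele has switched, so t is the middle locus and the order is co – t – v.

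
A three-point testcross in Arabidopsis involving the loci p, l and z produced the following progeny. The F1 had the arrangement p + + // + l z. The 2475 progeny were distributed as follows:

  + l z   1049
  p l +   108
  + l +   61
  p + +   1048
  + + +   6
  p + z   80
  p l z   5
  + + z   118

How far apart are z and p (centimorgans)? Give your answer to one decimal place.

The two rarest classes, + + + and p l z, are the double crossovers. Comparing them with the parentals, only the p allele has switched, so p is the middle locus and the order is l – p – z.
Crossovers in the p–z interval produce the single-crossover classes p + z and + l + (80 + 61 = 141) plus the double crossovers (11).
RF(p–z) = (141 + 11) / 2475 = 152/2475 = 0.0614 → 6.1 centimorgans.

6.1 centimorgans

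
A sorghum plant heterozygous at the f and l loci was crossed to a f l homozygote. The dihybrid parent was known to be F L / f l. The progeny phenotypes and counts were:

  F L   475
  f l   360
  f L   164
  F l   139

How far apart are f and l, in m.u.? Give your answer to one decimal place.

26.6 m.u.

The recombinant classes are F l and f L: 139 + 164 = 303.
Recombination frequency = 303/1138 = 0.2663 ≈ 26.6%, i.e. 26.6 m.u.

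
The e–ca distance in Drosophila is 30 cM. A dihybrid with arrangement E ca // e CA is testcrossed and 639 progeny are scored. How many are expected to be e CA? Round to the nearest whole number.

224

A map distance of 30 cM corresponds to a recombination frequency of 0.300.
The F1 is E ca / e CA, so e CA is a parental gamete class with expected frequency (1 − r)/2 = 0.700/2 = 0.3500.
Expected number = 0.3500 × 639 = 223.65 ≈ 224.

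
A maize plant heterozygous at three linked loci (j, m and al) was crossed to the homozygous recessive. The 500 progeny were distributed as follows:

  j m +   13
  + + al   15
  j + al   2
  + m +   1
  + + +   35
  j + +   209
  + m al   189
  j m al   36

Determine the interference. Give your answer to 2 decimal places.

The two most frequent reciprocal classes, j + + and + m al, are the parental types, so the F1 was j + + / + m al.
The two rarest classes, j + al and + m +, are the double crossovers. Comparing them with the parentals, only the al allele has switched, so al is the middle locus and the order is m – al – j.
m–al: (28 + 3)/500 = 0.0620; al–j: (71 + 3)/500 = 0.1480.
Expected DCO frequency = 0.0620 × 0.1480 ≈ 0.00918; observed = 3/500 ≈ 0.00600.
Coefficient of coincidence = 0.00600/0.00918 ≈ 0.65; interference = 1 − 0.65 = 0.35.

0.35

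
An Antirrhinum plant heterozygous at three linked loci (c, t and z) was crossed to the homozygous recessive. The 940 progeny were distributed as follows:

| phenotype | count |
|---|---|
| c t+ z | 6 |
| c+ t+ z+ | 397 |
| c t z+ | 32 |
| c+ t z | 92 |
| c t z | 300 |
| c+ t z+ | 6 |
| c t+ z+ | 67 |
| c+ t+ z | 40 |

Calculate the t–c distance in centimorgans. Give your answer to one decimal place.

The two most frequent reciprocal classes, c t z and c+ t+ z+, are the parental types, so the F1 was c t z / c+ t+ z+.
The two rarest classes, c t+ z and c+ t z+, are the double crossovers. Comparing them with the parentals, only the t allele has switched, so t is the middle locus and the order is z – t – c.
Crossovers in the t–c interval produce the single-crossover classes c+ t z and c t+ z+ (92 + 67 = 159) plus the double crossovers (12).
RF(t–c) = (159 + 12) / 940 = 171/940 = 0.1819 → 18.2 centimorgans.

18.2 centimorgans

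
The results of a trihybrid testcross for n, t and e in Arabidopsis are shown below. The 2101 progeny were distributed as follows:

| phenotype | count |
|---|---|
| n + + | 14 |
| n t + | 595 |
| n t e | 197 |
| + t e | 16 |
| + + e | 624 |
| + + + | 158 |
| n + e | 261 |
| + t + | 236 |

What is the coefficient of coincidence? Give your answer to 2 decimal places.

The two most frequent reciprocal classes, + + e and n t +, are the parental types, so the F1 was + + e / n t +.
The two rarest classes, + t e and n + +, are the double crossovers. Comparing them with the parentals, only the t allele has switched, so t is the middle locus and the order is e – t – n.
e–t: (355 + 30)/2101 = 0.1832; t–n: (497 + 30)/2101 = 0.2508.
Expected DCO frequency = 0.1832 × 0.2508 ≈ 0.04595; observed = 30/2101 ≈ 0.01428.
Coefficient of coincidence = 0.01428/0.04595 ≈ 0.31.

0.31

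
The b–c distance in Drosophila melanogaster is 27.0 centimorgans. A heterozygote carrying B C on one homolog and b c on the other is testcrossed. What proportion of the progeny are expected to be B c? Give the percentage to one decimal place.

A map distance of 27.0 centimorgans corresponds to a recombination frequency of 0.270.
The F1 is B C / b c, so B c is a recombinant gamete class with expected frequency r/2 = 0.270/2 = 0.1350.
That is 0.1350 = 13.5% of the progeny.

13.5%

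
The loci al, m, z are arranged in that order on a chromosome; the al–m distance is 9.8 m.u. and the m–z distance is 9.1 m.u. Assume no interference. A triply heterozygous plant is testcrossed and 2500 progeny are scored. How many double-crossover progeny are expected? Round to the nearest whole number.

22

Map distances give recombination frequencies of 0.098 and 0.091 for the two intervals.
With no interference, expected double-crossover frequency = 0.098 × 0.091 = 0.00892.
Expected number = 0.00892 × 2500 = 22.30 ≈ 22.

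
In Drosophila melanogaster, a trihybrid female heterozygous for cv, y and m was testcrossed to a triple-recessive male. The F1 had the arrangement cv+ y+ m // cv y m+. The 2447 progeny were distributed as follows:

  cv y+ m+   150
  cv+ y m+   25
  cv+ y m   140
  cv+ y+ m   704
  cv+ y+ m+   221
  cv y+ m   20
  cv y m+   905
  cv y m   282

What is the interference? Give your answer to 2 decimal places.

The two rarest classes, cv y+ m and cv+ y m+, are the double crossovers. Comparing them with the parentals, only the cv allele has switched, so cv is the middle locus and the order is m – cv – y.
m–cv: (503 + 45)/2447 = 0.2239; cv–y: (290 + 45)/2447 = 0.1369.
Expected DCO frequency = 0.2239 × 0.1369 ≈ 0.03065; observed = 45/2447 ≈ 0.01839.
Coefficient of coincidence = 0.01839/0.03065 ≈ 0.60; interference = 1 − 0.60 = 0.40.

0.40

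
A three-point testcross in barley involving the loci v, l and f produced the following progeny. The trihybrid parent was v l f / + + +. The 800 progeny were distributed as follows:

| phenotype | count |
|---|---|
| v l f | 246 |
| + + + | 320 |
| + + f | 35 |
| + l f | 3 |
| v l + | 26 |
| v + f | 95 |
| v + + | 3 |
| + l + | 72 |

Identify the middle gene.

The two rarest classes, + l f and v + +, are the double crossovers. Comparing them with the parentals, only the v allele has switched, so v is the middle locus and the order is f – v – l.

v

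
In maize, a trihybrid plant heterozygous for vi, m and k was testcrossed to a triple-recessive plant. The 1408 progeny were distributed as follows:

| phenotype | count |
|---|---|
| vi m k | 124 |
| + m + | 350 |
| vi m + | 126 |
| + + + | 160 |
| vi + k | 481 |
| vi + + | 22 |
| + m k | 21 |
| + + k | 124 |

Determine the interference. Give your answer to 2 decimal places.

0.37

The two most frequent reciprocal classes, + m + and vi + k, are the parental types, so the F1 was + m + / vi + k.
The two rarest classes, + m k and vi + +, are the double crossovers. Comparing them with the parentals, only the k allele has switched, so k is the middle locus and the order is vi – k – m.
vi–k: (250 + 43)/1408 = 0.2081; k–m: (284 + 43)/1408 = 0.2322.
Expected DCO frequency = 0.2081 × 0.2322 ≈ 0.04832; observed = 43/1408 ≈ 0.03054.
Coefficient of coincidence = 0.03054/0.04832 ≈ 0.63; interference = 1 − 0.63 = 0.37.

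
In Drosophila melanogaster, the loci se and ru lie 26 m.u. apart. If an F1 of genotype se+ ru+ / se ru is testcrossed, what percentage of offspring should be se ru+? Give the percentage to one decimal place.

A map distance of 26 m.u. corresponds to a recombination frequency of 0.260.
The F1 is se+ ru+ / se ru, so se ru+ is a recombinant gamete class with expected frequency r/2 = 0.260/2 = 0.1300.
That is 0.1300 = 13.0% of the progeny.

13.0%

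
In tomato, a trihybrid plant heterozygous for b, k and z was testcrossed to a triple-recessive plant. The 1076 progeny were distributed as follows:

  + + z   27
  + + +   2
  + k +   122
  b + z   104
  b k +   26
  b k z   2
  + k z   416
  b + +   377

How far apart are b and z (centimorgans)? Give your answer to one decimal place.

The two most frequent reciprocal classes, + k z and b + +, are the parental types, so the F1 was + k z / b + +.
The two rarest classes, b k z and + + +, are the double crossovers. Comparing them with the parentals, only the b allele has switched, so b is the middle locus and the order is k – b – z.
Crossovers in the b–z interval produce the single-crossover classes + k + and b + z (122 + 104 = 226) plus the double crossovers (4).
RF(b–z) = (226 + 4) / 1076 = 230/1076 = 0.2138 → 21.4 centimorgans.

21.4 centimorgans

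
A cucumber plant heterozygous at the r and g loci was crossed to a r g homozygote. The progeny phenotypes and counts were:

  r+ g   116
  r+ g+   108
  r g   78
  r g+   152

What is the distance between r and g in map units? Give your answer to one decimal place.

41.0 map units

The two most frequent classes, r+ g (116) and r g+ (152), are the parental types, so the F1 was r+ g / r g+.
The recombinant classes are r+ g+ and r g: 108 + 78 = 186.
Recombination frequency = 186/454 = 0.4097 ≈ 41.0%, i.e. 41.0 map units.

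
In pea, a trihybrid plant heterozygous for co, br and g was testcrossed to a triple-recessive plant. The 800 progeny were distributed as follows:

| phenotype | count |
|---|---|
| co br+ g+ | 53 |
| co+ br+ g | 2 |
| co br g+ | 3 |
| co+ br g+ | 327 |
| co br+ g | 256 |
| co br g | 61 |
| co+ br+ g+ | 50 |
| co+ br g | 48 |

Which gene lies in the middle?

The two most frequent reciprocal classes, co+ br g+ and co br+ g, are the parental types, so the F1 was co+ br g+ / co br+ g.
The two rarest classes, co br g+ and co+ br+ g, are the double crossovers. Comparing them with the parentals, only the co allele has switched, so co is the middle locus and the order is br – co – g.

co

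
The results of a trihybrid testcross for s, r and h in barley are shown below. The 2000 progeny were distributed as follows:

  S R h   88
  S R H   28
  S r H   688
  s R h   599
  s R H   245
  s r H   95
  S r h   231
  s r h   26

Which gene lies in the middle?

The two most frequent reciprocal classes, S r H and s R h, are the parental types, so the F1 was S r H / s R h.
The two rarest classes, S R H and s r h, are the double crossovers. Comparing them with the parentals, only the r allele has switched, so r is the middle locus and the order is s – r – h.

r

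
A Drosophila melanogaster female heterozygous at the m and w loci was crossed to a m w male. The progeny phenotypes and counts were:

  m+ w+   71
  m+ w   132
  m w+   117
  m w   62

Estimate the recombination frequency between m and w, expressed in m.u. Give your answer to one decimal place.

34.8 m.u.

The two most frequent classes, m+ w (132) and m w+ (117), are the parental types, so the F1 was m+ w / m w+.
The recombinant classes are m+ w+ and m w: 71 + 62 = 133.
Recombination frequency = 133/382 = 0.3482 ≈ 34.8%, i.e. 34.8 m.u.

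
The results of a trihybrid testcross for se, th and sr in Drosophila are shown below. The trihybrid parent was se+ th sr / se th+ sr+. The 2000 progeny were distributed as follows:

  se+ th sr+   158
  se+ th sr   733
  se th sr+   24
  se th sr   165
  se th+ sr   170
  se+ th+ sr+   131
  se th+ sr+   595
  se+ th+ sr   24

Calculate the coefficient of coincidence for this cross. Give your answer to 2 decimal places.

0.74

The two rarest classes, se+ th+ sr and se th sr+, are the double crossovers. Comparing them with the parentals, only the th allele has switched, so th is the middle locus and the order is se – th – sr.
se–th: (296 + 48)/2000 = 0.1720; th–sr: (328 + 48)/2000 = 0.1880.
Expected DCO frequency = 0.1720 × 0.1880 ≈ 0.03234; observed = 48/2000 ≈ 0.02400.
Coefficient of coincidence = 0.02400/0.03234 ≈ 0.74.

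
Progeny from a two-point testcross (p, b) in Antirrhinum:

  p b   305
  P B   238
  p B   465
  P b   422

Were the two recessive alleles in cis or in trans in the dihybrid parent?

trans

The two most frequent classes are P b (422) and p B (465); these are the parental (non-recombinant) types.
So the F1 carried P b on one chromosome and p B on the other — the recessive alleles are on opposite chromosomes (trans / repulsion).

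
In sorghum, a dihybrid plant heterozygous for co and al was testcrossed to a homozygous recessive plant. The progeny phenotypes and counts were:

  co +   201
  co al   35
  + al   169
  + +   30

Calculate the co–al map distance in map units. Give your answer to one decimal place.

The two most frequent classes, + al (169) and co + (201), are the parental types, so the F1 was + al / co +.
The recombinant classes are + + and co al: 30 + 35 = 65.
Recombination frequency = 65/435 = 0.1494 ≈ 14.9%, i.e. 14.9 map units.

14.9 map units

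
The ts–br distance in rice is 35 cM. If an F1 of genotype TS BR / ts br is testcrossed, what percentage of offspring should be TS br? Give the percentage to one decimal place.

A map distance of 35 cM corresponds to a recombination frequency of 0.350.
The F1 is TS BR / ts br, so TS br is a recombinant gamete class with expected frequency r/2 = 0.350/2 = 0.1750.
That is 0.1750 = 17.5% of the progeny.

17.5%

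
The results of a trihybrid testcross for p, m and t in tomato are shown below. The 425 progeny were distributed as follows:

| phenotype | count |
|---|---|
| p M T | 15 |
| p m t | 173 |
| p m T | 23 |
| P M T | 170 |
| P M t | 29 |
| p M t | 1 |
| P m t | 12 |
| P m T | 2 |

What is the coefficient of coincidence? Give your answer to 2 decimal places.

0.77

The two most frequent reciprocal classes, p m t and P M T, are the parental types, so the F1 was p m t / P M T.
The two rarest classes, p M t and P m T, are the double crossovers. Comparing them with the parentals, only the m allele has switched, so m is the middle locus and the order is p – m – t.
p–m: (27 + 3)/425 = 0.0706; m–t: (52 + 3)/425 = 0.1294.
Expected DCO frequency = 0.0706 × 0.1294 ≈ 0.00914; observed = 3/425 ≈ 0.00706.
Coefficient of coincidence = 0.00706/0.00914 ≈ 0.77.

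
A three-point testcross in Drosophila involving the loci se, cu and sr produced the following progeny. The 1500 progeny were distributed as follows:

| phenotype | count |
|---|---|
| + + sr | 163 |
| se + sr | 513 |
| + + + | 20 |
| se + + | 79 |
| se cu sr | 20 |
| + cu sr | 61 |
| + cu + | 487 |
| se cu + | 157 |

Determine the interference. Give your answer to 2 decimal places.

0.07

The two most frequent reciprocal classes, se + sr and + cu +, are the parental types, so the F1 was se + sr / + cu +.
The two rarest classes, se cu sr and + + +, are the double crossovers. Comparing them with the parentals, only the cu allele has switched, so cu is the middle locus and the order is se – cu – sr.
se–cu: (320 + 40)/1500 = 0.2400; cu–sr: (140 + 40)/1500 = 0.1200.
Expected DCO frequency = 0.2400 × 0.1200 ≈ 0.02880; observed = 40/1500 ≈ 0.02667.
Coefficient of coincidence = 0.02667/0.02880 ≈ 0.93; interference = 1 − 0.93 = 0.07.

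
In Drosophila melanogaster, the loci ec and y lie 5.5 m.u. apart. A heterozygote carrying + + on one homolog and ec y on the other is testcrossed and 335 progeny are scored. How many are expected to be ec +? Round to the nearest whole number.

9

A map distance of 5.5 m.u. corresponds to a recombination frequency of 0.055.
The F1 is + + / ec y, so ec + is a recombinant gamete class with expected frequency r/2 = 0.055/2 = 0.0275.
Expected number = 0.0275 × 335 = 9.21 ≈ 9.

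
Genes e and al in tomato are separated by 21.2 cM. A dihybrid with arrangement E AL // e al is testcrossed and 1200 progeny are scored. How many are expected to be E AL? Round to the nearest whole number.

473

A map distance of 21.2 cM corresponds to a recombination frequency of 0.212.
The F1 is E AL / e al, so E AL is a parental gamete class with expected frequency (1 − r)/2 = 0.788/2 = 0.3940.
Expected number = 0.3940 × 1200 = 472.80 ≈ 473.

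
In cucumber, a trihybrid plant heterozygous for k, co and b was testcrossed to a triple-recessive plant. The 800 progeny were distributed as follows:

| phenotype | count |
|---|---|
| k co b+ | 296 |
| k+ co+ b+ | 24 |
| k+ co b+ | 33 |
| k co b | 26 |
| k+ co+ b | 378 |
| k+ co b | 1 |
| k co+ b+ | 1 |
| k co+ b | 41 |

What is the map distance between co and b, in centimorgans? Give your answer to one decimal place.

6.5 centimorgans

The two most frequent reciprocal classes, k+ co+ b and k co b+, are the parental types, so the F1 was k+ co+ b / k co b+.
The two rarest classes, k+ co b and k co+ b+, are the double crossovers. Comparing them with the parentals, only the co allele has switched, so co is the middle locus and the order is b – co – k.
Crossovers in the b–co interval produce the single-crossover classes k+ co+ b+ and k co b (24 + 26 = 50) plus the double crossovers (2).
RF(b–co) = (50 + 2) / 800 = 52/800 = 0.0650 → 6.5 centimorgans.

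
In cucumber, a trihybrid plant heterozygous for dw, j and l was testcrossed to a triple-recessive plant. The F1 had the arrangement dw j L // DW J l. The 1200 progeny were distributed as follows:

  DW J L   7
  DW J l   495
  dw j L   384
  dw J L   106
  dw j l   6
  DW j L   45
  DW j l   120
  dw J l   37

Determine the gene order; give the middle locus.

The two rarest classes, dw j l and DW J L, are the double crossovers. Comparing them with the parentals, only the l allele has switched, so l is the middle locus and the order is dw – l – j.

l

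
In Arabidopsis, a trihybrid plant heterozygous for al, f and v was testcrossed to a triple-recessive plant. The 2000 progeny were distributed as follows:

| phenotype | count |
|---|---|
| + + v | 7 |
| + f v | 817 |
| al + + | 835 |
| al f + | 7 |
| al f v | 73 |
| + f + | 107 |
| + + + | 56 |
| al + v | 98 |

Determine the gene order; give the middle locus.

The two most frequent reciprocal classes, + f v and al + +, are the parental types, so the F1 was + f v / al + +.
The two rarest classes, + + v and al f +, are the double crossovers. Comparing them with the parentals, only the f allele has switched, so f is the middle locus and the order is v – f – al.

f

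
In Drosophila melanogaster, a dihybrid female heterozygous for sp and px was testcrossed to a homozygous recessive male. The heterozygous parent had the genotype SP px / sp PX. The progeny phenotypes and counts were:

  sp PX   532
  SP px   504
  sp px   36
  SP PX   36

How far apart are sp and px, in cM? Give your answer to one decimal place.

The recombinant classes are SP PX and sp px: 36 + 36 = 72.
Recombination frequency = 72/1108 = 0.0650 ≈ 6.5%, i.e. 6.5 cM.

6.5 cM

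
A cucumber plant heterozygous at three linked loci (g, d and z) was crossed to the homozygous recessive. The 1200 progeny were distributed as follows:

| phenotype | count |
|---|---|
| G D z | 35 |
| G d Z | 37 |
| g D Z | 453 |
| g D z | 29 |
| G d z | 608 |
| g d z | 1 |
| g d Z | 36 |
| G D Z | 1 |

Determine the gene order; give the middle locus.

g

The two most frequent reciprocal classes, G d z and g D Z, are the parental types, so the F1 was G d z / g D Z.
The two rarest classes, g d z and G D Z, are the double crossovers. Comparing them with the parentals, only the g allele has switched, so g is the middle locus and the order is z – g – d.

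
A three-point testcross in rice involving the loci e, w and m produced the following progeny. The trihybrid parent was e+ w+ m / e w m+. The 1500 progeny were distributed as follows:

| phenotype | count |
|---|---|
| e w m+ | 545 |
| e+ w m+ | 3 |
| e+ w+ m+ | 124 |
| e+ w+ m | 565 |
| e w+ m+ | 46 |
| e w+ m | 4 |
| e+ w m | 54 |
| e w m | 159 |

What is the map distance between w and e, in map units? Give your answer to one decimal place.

The two rarest classes, e w+ m and e+ w m+, are the double crossovers. Comparing them with the parentals, only the e allele has switched, so e is the middle locus and the order is m – e – w.
Crossovers in the e–w interval produce the single-crossover classes e+ w m and e w+ m+ (54 + 46 = 100) plus the double crossovers (7).
RF(e–w) = (100 + 7) / 1500 = 107/1500 = 0.0713 → 7.1 map units.

7.1 map units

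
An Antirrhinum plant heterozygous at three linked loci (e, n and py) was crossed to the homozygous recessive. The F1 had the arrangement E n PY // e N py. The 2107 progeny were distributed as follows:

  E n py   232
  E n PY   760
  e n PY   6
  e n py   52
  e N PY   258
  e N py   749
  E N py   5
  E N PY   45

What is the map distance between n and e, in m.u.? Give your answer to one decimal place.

5.1 m.u.

The two rarest classes, e n PY and E N py, are the double crossovers. Comparing them with the parentals, only the e allele has switched, so e is the middle locus and the order is py – e – n.
Crossovers in the e–n interval produce the single-crossover classes E N PY and e n py (45 + 52 = 97) plus the double crossovers (11).
RF(e–n) = (97 + 11) / 2107 = 108/2107 = 0.0513 → 5.1 m.u.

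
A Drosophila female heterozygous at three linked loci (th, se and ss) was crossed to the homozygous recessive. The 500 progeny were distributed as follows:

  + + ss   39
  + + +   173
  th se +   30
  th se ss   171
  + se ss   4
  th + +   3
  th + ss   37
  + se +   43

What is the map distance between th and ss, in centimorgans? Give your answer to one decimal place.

15.2 centimorgans

The two most frequent reciprocal classes, + + + and th se ss, are the parental types, so the F1 was + + + / th se ss.
The two rarest classes, th + + and + se ss, are the double crossovers. Comparing them with the parentals, only the th allele has switched, so th is the middle locus and the order is ss – th – se.
Crossovers in the ss–th interval produce the single-crossover classes + + ss and th se + (39 + 30 = 69) plus the double crossovers (7).
RF(ss–th) = (69 + 7) / 500 = 76/500 = 0.1520 → 15.2 centimorgans.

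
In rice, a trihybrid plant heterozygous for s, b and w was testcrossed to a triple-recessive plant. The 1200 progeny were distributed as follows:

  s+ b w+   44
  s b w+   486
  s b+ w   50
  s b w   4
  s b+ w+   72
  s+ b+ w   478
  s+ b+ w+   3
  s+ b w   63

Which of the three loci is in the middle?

The two most frequent reciprocal classes, s+ b+ w and s b w+, are the parental types, so the F1 was s+ b+ w / s b w+.
The two rarest classes, s+ b+ w+ and s b w, are the double crossovers. Comparing them with the parentals, only the w allele has switched, so w is the middle locus and the order is b – w – s.

w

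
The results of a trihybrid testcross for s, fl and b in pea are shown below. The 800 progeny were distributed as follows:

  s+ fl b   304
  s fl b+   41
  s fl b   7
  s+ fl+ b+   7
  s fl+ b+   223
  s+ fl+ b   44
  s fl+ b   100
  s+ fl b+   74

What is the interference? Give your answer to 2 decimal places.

The two most frequent reciprocal classes, s fl+ b+ and s+ fl b, are the parental types, so the F1 was s fl+ b+ / s+ fl b.
The two rarest classes, s+ fl+ b+ and s fl b, are the double crossovers. Comparing them with the parentals, only the s allele has switched, so s is the middle locus and the order is fl – s – b.
fl–s: (85 + 14)/800 = 0.1237; s–b: (174 + 14)/800 = 0.2350.
Expected DCO frequency = 0.1237 × 0.2350 ≈ 0.02907; observed = 14/800 ≈ 0.01750.
Coefficient of coincidence = 0.01750/0.02907 ≈ 0.60; interference = 1 − 0.60 = 0.40.

0.40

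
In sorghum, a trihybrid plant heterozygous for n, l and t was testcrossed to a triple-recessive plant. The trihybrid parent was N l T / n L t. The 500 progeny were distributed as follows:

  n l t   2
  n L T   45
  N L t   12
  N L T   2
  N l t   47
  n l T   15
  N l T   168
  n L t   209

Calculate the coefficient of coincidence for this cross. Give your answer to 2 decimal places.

0.67

The two rarest classes, N L T and n l t, are the double crossovers. Comparing them with the parentals, only the l allele has switched, so l is the middle locus and the order is n – l – t.
n–l: (27 + 4)/500 = 0.0620; l–t: (92 + 4)/500 = 0.1920.
Expected DCO frequency = 0.0620 × 0.1920 ≈ 0.01190; observed = 4/500 ≈ 0.00800.
Coefficient of coincidence = 0.00800/0.01190 ≈ 0.67.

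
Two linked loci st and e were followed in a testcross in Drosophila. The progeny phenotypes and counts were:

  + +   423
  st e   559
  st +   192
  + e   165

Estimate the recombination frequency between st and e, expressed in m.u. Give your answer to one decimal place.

26.7 m.u.

The two most frequent classes, + + (423) and st e (559), are the parental types, so the F1 was + + / st e.
The recombinant classes are + e and st +: 165 + 192 = 357.
Recombination frequency = 357/1339 = 0.2666 ≈ 26.7%, i.e. 26.7 m.u.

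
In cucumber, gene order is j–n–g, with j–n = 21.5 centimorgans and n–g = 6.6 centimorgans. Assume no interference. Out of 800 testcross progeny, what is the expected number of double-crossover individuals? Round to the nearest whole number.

Map distances give recombination frequencies of 0.215 and 0.066 for the two intervals.
With no interference, expected double-crossover frequency = 0.215 × 0.066 = 0.01419.
Expected number = 0.01419 × 800 = 11.35 ≈ 11.

11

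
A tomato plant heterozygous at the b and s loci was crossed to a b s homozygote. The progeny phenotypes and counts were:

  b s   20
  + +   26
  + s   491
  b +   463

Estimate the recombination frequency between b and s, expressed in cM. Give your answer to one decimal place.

4.6 cM

The two most frequent classes, + s (491) and b + (463), are the parental types, so the F1 was + s / b +.
The recombinant classes are + + and b s: 26 + 20 = 46.
Recombination frequency = 46/1000 = 0.0460 ≈ 4.6%, i.e. 4.6 cM.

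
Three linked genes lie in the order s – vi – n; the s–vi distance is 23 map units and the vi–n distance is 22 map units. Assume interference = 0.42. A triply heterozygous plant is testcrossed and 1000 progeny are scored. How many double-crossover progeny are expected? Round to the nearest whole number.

Map distances give recombination frequencies of 0.230 and 0.220 for the two intervals.
With interference 0.42 (so coincidence = 0.58), expected double-crossover frequency = 0.230 × 0.220 × 0.58 = 0.02935.
Expected number = 0.02935 × 1000 = 29.35 ≈ 29.

29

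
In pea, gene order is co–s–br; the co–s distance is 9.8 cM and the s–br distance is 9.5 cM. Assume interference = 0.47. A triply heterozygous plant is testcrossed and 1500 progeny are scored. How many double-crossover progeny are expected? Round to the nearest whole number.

Map distances give recombination frequencies of 0.098 and 0.095 for the two intervals.
With interference 0.47 (so coincidence = 0.53), expected double-crossover frequency = 0.098 × 0.095 × 0.53 = 0.00493.
Expected number = 0.00493 × 1500 = 7.40 ≈ 7.

7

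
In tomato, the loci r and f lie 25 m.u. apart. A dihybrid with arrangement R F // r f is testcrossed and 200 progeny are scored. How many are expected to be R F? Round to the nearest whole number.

A map distance of 25 m.u. corresponds to a recombination frequency of 0.250.
The F1 is R F / r f, so R F is a parental gamete class with expected frequency (1 − r)/2 = 0.750/2 = 0.3750.
Expected number = 0.3750 × 200 = 75.00 ≈ 75.

75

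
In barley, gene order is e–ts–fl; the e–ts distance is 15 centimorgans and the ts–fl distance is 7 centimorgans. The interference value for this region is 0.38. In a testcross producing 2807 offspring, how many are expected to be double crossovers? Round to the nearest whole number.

Map distances give recombination frequencies of 0.150 and 0.070 for the two intervals.
With interference 0.38 (so coincidence = 0.62), expected double-crossover frequency = 0.150 × 0.070 × 0.62 = 0.00651.
Expected number = 0.00651 × 2807 = 18.27 ≈ 18.

18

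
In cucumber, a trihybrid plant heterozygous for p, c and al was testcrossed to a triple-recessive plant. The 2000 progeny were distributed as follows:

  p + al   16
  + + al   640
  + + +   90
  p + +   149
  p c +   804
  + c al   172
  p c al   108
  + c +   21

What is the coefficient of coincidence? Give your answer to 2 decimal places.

0.88

The two most frequent reciprocal classes, + + al and p c +, are the parental types, so the F1 was + + al / p c +.
The two rarest classes, p + al and + c +, are the double crossovers. Comparing them with the parentals, only the p allele has switched, so p is the middle locus and the order is c – p – al.
c–p: (321 + 37)/2000 = 0.1790; p–al: (198 + 37)/2000 = 0.1175.
Expected DCO frequency = 0.1790 × 0.1175 ≈ 0.02103; observed = 37/2000 ≈ 0.01850.
Coefficient of coincidence = 0.01850/0.02103 ≈ 0.88.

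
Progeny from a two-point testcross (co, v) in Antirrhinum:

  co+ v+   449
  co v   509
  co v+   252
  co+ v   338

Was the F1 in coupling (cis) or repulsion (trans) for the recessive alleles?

The two most frequent classes are co+ v+ (449) and co v (509); these are the parental (non-recombinant) types.
So the F1 carried co+ v+ on one chromosome and co v on the other — the recessive alleles are on the same chromosome (cis / coupling).

cis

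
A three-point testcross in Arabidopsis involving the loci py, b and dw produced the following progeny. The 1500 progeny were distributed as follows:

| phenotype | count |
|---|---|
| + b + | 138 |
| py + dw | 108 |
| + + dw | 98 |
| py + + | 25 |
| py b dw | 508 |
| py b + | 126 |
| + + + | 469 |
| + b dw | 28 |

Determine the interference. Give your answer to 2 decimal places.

The two most frequent reciprocal classes, + + + and py b dw, are the parental types, so the F1 was + + + / py b dw.
The two rarest classes, py + + and + b dw, are the double crossovers. Comparing them with the parentals, only the py allele has switched, so py is the middle locus and the order is dw – py – b.
dw–py: (224 + 53)/1500 = 0.1847; py–b: (246 + 53)/1500 = 0.1993.
Expected DCO frequency = 0.1847 × 0.1993 ≈ 0.03681; observed = 53/1500 ≈ 0.03533.
Coefficient of coincidence = 0.03533/0.03681 ≈ 0.96; interference = 1 − 0.96 = 0.04.

0.04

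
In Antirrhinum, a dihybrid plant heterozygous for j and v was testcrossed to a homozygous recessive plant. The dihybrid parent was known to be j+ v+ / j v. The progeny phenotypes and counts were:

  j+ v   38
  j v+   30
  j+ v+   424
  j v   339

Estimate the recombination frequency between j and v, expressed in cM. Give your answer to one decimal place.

The recombinant classes are j+ v and j v+: 38 + 30 = 68.
Recombination frequency = 68/831 = 0.0818 ≈ 8.2%, i.e. 8.2 cM.

8.2 cM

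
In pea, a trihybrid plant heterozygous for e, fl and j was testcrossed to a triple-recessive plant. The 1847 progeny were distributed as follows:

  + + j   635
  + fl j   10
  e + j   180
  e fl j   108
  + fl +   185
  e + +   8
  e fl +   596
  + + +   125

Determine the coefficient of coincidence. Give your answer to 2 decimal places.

The two most frequent reciprocal classes, e fl + and + + j, are the parental types, so the F1 was e fl + / + + j.
The two rarest classes, e + + and + fl j, are the double crossovers. Comparing them with the parentals, only the fl allele has switched, so fl is the middle locus and the order is e – fl – j.
e–fl: (365 + 18)/1847 = 0.2074; fl–j: (233 + 18)/1847 = 0.1359.
Expected DCO frequency = 0.2074 × 0.1359 ≈ 0.02819; observed = 18/1847 ≈ 0.00975.
Coefficient of coincidence = 0.00975/0.02819 ≈ 0.35.

0.35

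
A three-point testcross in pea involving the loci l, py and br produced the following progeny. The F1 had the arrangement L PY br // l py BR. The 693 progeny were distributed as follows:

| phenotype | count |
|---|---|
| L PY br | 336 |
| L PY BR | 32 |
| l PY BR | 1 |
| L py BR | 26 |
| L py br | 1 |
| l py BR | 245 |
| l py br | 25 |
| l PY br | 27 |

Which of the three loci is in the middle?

The two rarest classes, L py br and l PY BR, are the double crossovers. Comparing them with the parentals, only the py allele has switched, so py is the middle locus and the order is br – py – l.

py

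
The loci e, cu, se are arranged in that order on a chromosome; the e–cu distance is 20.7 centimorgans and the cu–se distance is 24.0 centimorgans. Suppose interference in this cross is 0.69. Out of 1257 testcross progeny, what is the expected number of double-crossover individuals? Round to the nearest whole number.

Map distances give recombination frequencies of 0.207 and 0.240 for the two intervals.
With interference 0.69 (so coincidence = 0.31), expected double-crossover frequency = 0.207 × 0.240 × 0.31 = 0.01540.
Expected number = 0.01540 × 1257 = 19.36 ≈ 19.

19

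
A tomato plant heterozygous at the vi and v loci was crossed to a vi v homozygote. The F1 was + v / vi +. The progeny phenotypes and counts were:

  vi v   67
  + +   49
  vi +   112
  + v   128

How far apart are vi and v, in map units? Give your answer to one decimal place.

The recombinant classes are + + and vi v: 49 + 67 = 116.
Recombination frequency = 116/356 = 0.3258 ≈ 32.6%, i.e. 32.6 map units.

32.6 map units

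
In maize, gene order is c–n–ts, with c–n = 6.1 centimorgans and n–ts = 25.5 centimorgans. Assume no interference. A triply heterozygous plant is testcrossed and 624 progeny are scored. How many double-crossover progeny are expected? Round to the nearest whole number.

Map distances give recombination frequencies of 0.061 and 0.255 for the two intervals.
With no interference, expected double-crossover frequency = 0.061 × 0.255 = 0.01555.
Expected number = 0.01555 × 624 = 9.71 ≈ 10.

10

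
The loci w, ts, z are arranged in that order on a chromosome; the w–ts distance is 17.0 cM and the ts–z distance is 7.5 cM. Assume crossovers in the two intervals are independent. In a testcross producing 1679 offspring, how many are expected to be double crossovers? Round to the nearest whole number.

Map distances give recombination frequencies of 0.170 and 0.075 for the two intervals.
With no interference, expected double-crossover frequency = 0.170 × 0.075 = 0.01275.
Expected number = 0.01275 × 1679 = 21.41 ≈ 21.

21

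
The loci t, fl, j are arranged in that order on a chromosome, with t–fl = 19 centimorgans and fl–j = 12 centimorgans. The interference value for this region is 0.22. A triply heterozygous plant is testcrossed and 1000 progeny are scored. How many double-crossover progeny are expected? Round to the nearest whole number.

18

Map distances give recombination frequencies of 0.190 and 0.120 for the two intervals.
With interference 0.22 (so coincidence = 0.78), expected double-crossover frequency = 0.190 × 0.120 × 0.78 = 0.01778.
Expected number = 0.01778 × 1000 = 17.78 ≈ 18.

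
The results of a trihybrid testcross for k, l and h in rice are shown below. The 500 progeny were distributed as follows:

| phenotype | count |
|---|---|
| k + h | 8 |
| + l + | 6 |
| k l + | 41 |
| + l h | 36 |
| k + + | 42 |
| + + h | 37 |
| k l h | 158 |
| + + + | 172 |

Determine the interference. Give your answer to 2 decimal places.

0.17

The two most frequent reciprocal classes, + + + and k l h, are the parental types, so the F1 was + + + / k l h.
The two rarest classes, + l + and k + h, are the double crossovers. Comparing them with the parentals, only the l allele has switched, so l is the middle locus and the order is h – l – k.
h–l: (78 + 14)/500 = 0.1840; l–k: (78 + 14)/500 = 0.1840.
Expected DCO frequency = 0.1840 × 0.1840 ≈ 0.03386; observed = 14/500 ≈ 0.02800.
Coefficient of coincidence = 0.02800/0.03386 ≈ 0.83; interference = 1 − 0.83 = 0.17.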